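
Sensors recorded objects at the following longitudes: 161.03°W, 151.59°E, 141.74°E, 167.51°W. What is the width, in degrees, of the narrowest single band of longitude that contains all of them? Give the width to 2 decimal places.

57.23°

Sort the longitudes: -167.51°, -161.03°, +141.74°, +151.59°.
Eastward gaps between consecutive values (wrapping around): 6.48°, 302.77°, 9.85°, 40.90°.
Largest gap = 302.77° ⇒ minimal covering band is its complement: 360° − 302.77° = 57.23°.
Band runs from +141.74° eastward to -161.03°, crossing the antimeridian.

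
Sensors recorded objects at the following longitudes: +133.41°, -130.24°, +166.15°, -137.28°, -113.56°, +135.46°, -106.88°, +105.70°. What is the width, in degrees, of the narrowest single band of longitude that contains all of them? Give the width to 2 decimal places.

Sort the longitudes: -137.28°, -130.24°, -113.56°, -106.88°, +105.70°, +133.41°, +135.46°, +166.15°.
Eastward gaps between consecutive values (wrapping around): 7.04°, 16.68°, 6.68°, 212.58°, 27.71°, 2.05°, 30.69°, 56.57°.
Largest gap = 212.58° ⇒ minimal covering band is its complement: 360° − 212.58° = 147.42°.
Band runs from +105.70° eastward to -106.88°, crossing the antimeridian.

147.42°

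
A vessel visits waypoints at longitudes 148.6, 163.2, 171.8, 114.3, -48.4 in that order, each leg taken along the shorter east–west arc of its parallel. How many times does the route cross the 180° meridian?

0

Leg 1: +148.6° → +163.2°, shortest Δλ = 14.6° (east) — does not cross 180°.
Leg 2: +163.2° → +171.8°, shortest Δλ = 8.6° (east) — does not cross 180°.
Leg 3: +171.8° → +114.3°, shortest Δλ = -57.5° (west) — does not cross 180°.
Leg 4: +114.3° → -48.4°, shortest Δλ = -162.7° (west) — does not cross 180°.
Total crossings: 0.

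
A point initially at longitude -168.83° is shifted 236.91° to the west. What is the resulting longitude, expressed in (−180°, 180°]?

Start at -168.83°; shift −236.91° → -405.74°.
-405.74° lies outside (−180°, 180°]; add 360° → -45.74°.

-45.74°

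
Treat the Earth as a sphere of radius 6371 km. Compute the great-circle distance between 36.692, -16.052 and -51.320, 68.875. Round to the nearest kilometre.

12784 km

Δλ = 68.875 − -16.052 = 84.927°.
Δφ = -51.320 − 36.692 = -88.012°.
a = sin²(Δφ/2) + cos φ₁ · cos φ₂ · sin²(Δλ/2) = 0.711067.
c = 2·atan2(√a, √(1−a)) = 2.00660 rad → d = 6371·c ≈ 12784.02 km.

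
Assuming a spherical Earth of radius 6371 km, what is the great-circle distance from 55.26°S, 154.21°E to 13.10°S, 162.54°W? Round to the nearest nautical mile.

3231 nmi

Δλ = -162.54 − 154.21 = -316.75°; wrapped into (−180°, 180°]: 43.25°.
Δφ = -13.10 − -55.26 = 42.16°.
a = sin²(Δφ/2) + cos φ₁ · cos φ₂ · sin²(Δλ/2) = 0.204744.
c = 2·atan2(√a, √(1−a)) = 0.93910 rad → d = 6371·c ≈ 5983.02 km ≈ 3230.57 nmi.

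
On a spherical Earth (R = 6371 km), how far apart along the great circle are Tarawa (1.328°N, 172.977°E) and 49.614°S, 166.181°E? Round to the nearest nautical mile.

3079 nmi

Δλ = 166.181 − 172.977 = -6.796°.
Δφ = -49.614 − 1.328 = -50.942°.
a = sin²(Δφ/2) + cos φ₁ · cos φ₂ · sin²(Δλ/2) = 0.187222.
c = 2·atan2(√a, √(1−a)) = 0.89495 rad → d = 6371·c ≈ 5701.75 km ≈ 3078.70 nmi.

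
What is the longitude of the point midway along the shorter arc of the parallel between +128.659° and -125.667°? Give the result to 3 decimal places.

Signed shortest Δλ from +128.659° to -125.667° is +105.674°.
Midpoint longitude = +128.659° + (+105.674°)/2 = +128.659° + 52.837° = +181.496°.
Normalise into (−180°, 180°]: -178.504°.
(The naïve average (+128.659 + -125.667)/2 = 1.496° is on the wrong side of the globe.)

-178.504°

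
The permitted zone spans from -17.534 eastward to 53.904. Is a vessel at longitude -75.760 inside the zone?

Band width going east from -17.534° to +53.904°: ((53.904 − -17.534) mod 360) = 71.438°.
Offset of -75.760° east of the west edge: ((-75.760 − -17.534) mod 360) = 301.774°.
301.774° > 71.438° ⇒ outside.

No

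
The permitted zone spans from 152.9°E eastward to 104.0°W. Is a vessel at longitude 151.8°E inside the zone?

Band width going east from +152.9° to -104.0°: ((-104.0 − 152.9) mod 360) = 103.1°.
Offset of +151.8° east of the west edge: ((151.8 − 152.9) mod 360) = 358.9°.
358.9° > 103.1° ⇒ outside.

No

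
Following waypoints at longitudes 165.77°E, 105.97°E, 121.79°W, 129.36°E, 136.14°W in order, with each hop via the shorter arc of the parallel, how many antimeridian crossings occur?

Leg 1: +165.77° → +105.97°, shortest Δλ = -59.8° (west) — does not cross 180°.
Leg 2: +105.97° → -121.79°, shortest Δλ = 132.24° (east) — crosses 180°.
Leg 3: -121.79° → +129.36°, shortest Δλ = -108.85° (west) — crosses 180°.
Leg 4: +129.36° → -136.14°, shortest Δλ = 94.5° (east) — crosses 180°.
Total crossings: 3.

3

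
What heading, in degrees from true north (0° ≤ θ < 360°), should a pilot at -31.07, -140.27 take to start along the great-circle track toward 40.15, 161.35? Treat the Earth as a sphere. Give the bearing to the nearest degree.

319°

Δλ = 161.35 − -140.27 = 301.62°; wrapped into (−180°, 180°]: -58.38°.
θ = atan2( sin Δλ · cos φ₂ , cos φ₁ · sin φ₂ − sin φ₁ · cos φ₂ · cos Δλ )
  = atan2(-0.65089, 0.75910) = -40.611° → normalised to [0°, 360°): 319.389°.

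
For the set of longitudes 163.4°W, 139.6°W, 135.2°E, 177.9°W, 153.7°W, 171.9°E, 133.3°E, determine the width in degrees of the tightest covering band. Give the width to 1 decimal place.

87.1°

Sort the longitudes: -177.9°, -163.4°, -153.7°, -139.6°, +133.3°, +135.2°, +171.9°.
Eastward gaps between consecutive values (wrapping around): 14.5°, 9.7°, 14.1°, 272.9°, 1.9°, 36.7°, 10.2°.
Largest gap = 272.9° ⇒ minimal covering band is its complement: 360° − 272.9° = 87.1°.
Band runs from +133.3° eastward to -139.6°, crossing the antimeridian.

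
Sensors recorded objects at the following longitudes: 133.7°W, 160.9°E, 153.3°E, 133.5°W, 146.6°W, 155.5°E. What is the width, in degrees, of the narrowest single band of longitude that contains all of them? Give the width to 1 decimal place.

73.2°

Sort the longitudes: -146.6°, -133.7°, -133.5°, +153.3°, +155.5°, +160.9°.
Eastward gaps between consecutive values (wrapping around): 12.9°, 0.2°, 286.8°, 2.2°, 5.4°, 52.5°.
Largest gap = 286.8° ⇒ minimal covering band is its complement: 360° − 286.8° = 73.2°.
Band runs from +153.3° eastward to -133.5°, crossing the antimeridian.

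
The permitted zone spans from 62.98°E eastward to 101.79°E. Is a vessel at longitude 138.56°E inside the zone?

Band width going east from +62.98° to +101.79°: ((101.79 − 62.98) mod 360) = 38.81°.
Offset of +138.56° east of the west edge: ((138.56 − 62.98) mod 360) = 75.58°.
75.58° > 38.81° ⇒ outside.

No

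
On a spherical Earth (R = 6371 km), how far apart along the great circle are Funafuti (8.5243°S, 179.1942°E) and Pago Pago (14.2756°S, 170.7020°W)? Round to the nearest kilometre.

Δλ = -170.7020 − 179.1942 = -349.8962°; wrapped into (−180°, 180°]: 10.1038°.
Δφ = -14.2756 − -8.5243 = -5.7513°.
a = sin²(Δφ/2) + cos φ₁ · cos φ₂ · sin²(Δλ/2) = 0.009949.
c = 2·atan2(√a, √(1−a)) = 0.19982 rad → d = 6371·c ≈ 1273.04 km.

1273 km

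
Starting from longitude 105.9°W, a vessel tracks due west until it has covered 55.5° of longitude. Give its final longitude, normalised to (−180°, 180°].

Start at -105.9°; shift −55.5° → -161.4°.
-161.4° already lies in (−180°, 180°].

161.4°W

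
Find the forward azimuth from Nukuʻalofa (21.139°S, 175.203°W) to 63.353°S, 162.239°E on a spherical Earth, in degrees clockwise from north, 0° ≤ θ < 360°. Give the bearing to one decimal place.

194.1°

Δλ = 162.239 − -175.203 = 337.442°; wrapped into (−180°, 180°]: -22.558°.
θ = atan2( sin Δλ · cos φ₂ , cos φ₁ · sin φ₂ − sin φ₁ · cos φ₂ · cos Δλ )
  = atan2(-0.17205, -0.68428) = -165.886° → normalised to [0°, 360°): 194.114°.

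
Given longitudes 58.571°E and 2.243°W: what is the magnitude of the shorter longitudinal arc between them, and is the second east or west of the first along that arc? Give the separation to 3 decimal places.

60.814° west

Raw difference: -2.243 − 58.571 = -60.814°.
Normalise into (−180°, 180°]: -60.814° stays -60.814°.
Negative ⇒ the second point lies to the west; separation 60.814°.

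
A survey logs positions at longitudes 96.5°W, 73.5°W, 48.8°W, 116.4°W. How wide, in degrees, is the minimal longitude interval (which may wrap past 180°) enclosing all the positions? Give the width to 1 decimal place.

Sort the longitudes: -116.4°, -96.5°, -73.5°, -48.8°.
Eastward gaps between consecutive values (wrapping around): 19.9°, 23.0°, 24.7°, 292.4°.
Largest gap = 292.4° ⇒ minimal covering band is its complement: 360° − 292.4° = 67.6°.
Band runs from -116.4° eastward to -48.8°.

67.6°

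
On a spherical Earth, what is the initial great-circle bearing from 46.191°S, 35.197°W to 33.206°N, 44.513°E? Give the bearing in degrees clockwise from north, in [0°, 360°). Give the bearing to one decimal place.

59.4°

Δλ = 44.513 − -35.197 = 79.710°.
θ = atan2( sin Δλ · cos φ₂ , cos φ₁ · sin φ₂ − sin φ₁ · cos φ₂ · cos Δλ )
  = atan2(0.82325, 0.48697) = 59.395° → normalised to [0°, 360°): 59.395°.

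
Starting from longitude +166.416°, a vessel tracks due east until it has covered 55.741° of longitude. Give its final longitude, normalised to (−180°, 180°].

-137.843°

Start at +166.416°; shift +55.741° → +222.157°.
+222.157° lies outside (−180°, 180°]; subtract 360° → -137.843°.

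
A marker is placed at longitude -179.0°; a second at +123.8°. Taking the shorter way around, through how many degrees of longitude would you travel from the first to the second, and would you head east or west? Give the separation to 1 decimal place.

57.2° west

Raw difference: 123.8 − -179.0 = 302.8°.
Normalise into (−180°, 180°]: 302.8° − 360° = -57.2°.
Negative ⇒ the second point lies to the west; separation 57.2°.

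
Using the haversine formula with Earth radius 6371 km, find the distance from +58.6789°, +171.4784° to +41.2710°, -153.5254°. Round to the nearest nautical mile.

Δλ = -153.5254 − 171.4784 = -325.0038°; wrapped into (−180°, 180°]: 34.9962°.
Δφ = 41.2710 − 58.6789 = -17.4079°.
a = sin²(Δφ/2) + cos φ₁ · cos φ₂ · sin²(Δλ/2) = 0.058222.
c = 2·atan2(√a, √(1−a)) = 0.48740 rad → d = 6371·c ≈ 3105.20 km ≈ 1676.67 nmi.

1677 nmi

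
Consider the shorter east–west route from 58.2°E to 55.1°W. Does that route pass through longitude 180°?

Signed shortest Δλ = ((-55.1 − 58.2 + 180) mod 360) − 180 = -113.3°.
Going west by 113.3° from +58.2° reaches -55.1° without touching 180°.

No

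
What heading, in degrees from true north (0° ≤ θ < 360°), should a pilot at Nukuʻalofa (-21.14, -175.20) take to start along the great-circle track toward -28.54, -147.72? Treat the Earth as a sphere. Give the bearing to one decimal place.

112.1°

Δλ = -147.72 − -175.20 = 27.48°.
θ = atan2( sin Δλ · cos φ₂ , cos φ₁ · sin φ₂ − sin φ₁ · cos φ₂ · cos Δλ )
  = atan2(0.40537, -0.16454) = 112.093° → normalised to [0°, 360°): 112.093°.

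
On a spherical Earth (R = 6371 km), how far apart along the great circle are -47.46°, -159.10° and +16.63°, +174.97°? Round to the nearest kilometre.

7581 km

Δλ = 174.97 − -159.10 = 334.07°; wrapped into (−180°, 180°]: -25.93°.
Δφ = 16.63 − -47.46 = 64.09°.
a = sin²(Δφ/2) + cos φ₁ · cos φ₂ · sin²(Δλ/2) = 0.314129.
c = 2·atan2(√a, √(1−a)) = 1.18991 rad → d = 6371·c ≈ 7580.93 km.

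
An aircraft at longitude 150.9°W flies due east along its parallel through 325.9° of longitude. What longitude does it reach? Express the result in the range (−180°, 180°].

175.0°E

Start at -150.9°; shift +325.9° → +175.0°.
+175.0° already lies in (−180°, 180°].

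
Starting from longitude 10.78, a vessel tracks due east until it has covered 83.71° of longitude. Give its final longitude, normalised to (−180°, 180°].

+94.49°

Start at +10.78°; shift +83.71° → +94.49°.
+94.49° already lies in (−180°, 180°].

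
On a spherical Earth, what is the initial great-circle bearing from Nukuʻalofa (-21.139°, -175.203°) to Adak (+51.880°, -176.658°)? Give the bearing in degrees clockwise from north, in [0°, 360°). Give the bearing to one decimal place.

Δλ = -176.658 − -175.203 = -1.455°.
θ = atan2( sin Δλ · cos φ₂ , cos φ₁ · sin φ₂ − sin φ₁ · cos φ₂ · cos Δλ )
  = atan2(-0.01567, 0.95633) = -0.939° → normalised to [0°, 360°): 359.061°.

359.1°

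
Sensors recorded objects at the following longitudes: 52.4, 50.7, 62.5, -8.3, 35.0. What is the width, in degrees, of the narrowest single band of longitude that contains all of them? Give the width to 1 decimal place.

70.8°

Sort the longitudes: -8.3°, +35.0°, +50.7°, +52.4°, +62.5°.
Eastward gaps between consecutive values (wrapping around): 43.3°, 15.7°, 1.7°, 10.1°, 289.2°.
Largest gap = 289.2° ⇒ minimal covering band is its complement: 360° − 289.2° = 70.8°.
Band runs from -8.3° eastward to +62.5°.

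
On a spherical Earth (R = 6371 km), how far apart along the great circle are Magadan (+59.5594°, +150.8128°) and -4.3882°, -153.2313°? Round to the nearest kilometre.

8615 km

Δλ = -153.2313 − 150.8128 = -304.0441°; wrapped into (−180°, 180°]: 55.9559°.
Δφ = -4.3882 − 59.5594 = -63.9476°.
a = sin²(Δφ/2) + cos φ₁ · cos φ₂ · sin²(Δλ/2) = 0.391581.
c = 2·atan2(√a, √(1−a)) = 1.35222 rad → d = 6371·c ≈ 8615.01 km.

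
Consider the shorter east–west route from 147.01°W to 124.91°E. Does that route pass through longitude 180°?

Yes

Naïve |124.91 − -147.01| = 271.92° > 180°, so the shorter arc goes the other way round — across 180°.
Signed shortest Δλ = ((124.91 − -147.01 + 180) mod 360) − 180 = -88.08°.
Going west by 88.08° from -147.01° passes through 180° before reaching +124.91°.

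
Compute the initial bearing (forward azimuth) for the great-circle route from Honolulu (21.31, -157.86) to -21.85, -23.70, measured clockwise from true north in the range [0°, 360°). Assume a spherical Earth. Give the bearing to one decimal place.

99.5°

Δλ = -23.70 − -157.86 = 134.16°.
θ = atan2( sin Δλ · cos φ₂ , cos φ₁ · sin φ₂ − sin φ₁ · cos φ₂ · cos Δλ )
  = atan2(0.66586, -0.11174) = 99.526° → normalised to [0°, 360°): 99.526°.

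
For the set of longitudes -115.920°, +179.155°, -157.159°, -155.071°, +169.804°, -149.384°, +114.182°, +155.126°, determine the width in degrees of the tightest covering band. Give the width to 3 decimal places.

Sort the longitudes: -157.159°, -155.071°, -149.384°, -115.920°, +114.182°, +155.126°, +169.804°, +179.155°.
Eastward gaps between consecutive values (wrapping around): 2.088°, 5.687°, 33.464°, 230.102°, 40.944°, 14.678°, 9.351°, 23.686°.
Largest gap = 230.102° ⇒ minimal covering band is its complement: 360° − 230.102° = 129.898°.
Band runs from +114.182° eastward to -115.920°, crossing the antimeridian.

129.898°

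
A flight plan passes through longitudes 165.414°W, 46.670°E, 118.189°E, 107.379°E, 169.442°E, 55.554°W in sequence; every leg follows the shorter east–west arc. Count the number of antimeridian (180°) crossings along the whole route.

2

Leg 1: -165.414° → +46.670°, shortest Δλ = -147.916° (west) — crosses 180°.
Leg 2: +46.670° → +118.189°, shortest Δλ = 71.519° (east) — does not cross 180°.
Leg 3: +118.189° → +107.379°, shortest Δλ = -10.81° (west) — does not cross 180°.
Leg 4: +107.379° → +169.442°, shortest Δλ = 62.063° (east) — does not cross 180°.
Leg 5: +169.442° → -55.554°, shortest Δλ = 135.004° (east) — crosses 180°.
Total crossings: 2.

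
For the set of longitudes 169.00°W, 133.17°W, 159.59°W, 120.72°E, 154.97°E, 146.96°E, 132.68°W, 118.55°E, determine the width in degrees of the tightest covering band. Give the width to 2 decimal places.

108.77°

Sort the longitudes: -169.00°, -159.59°, -133.17°, -132.68°, +118.55°, +120.72°, +146.96°, +154.97°.
Eastward gaps between consecutive values (wrapping around): 9.41°, 26.42°, 0.49°, 251.23°, 2.17°, 26.24°, 8.01°, 36.03°.
Largest gap = 251.23° ⇒ minimal covering band is its complement: 360° − 251.23° = 108.77°.
Band runs from +118.55° eastward to -132.68°, crossing the antimeridian.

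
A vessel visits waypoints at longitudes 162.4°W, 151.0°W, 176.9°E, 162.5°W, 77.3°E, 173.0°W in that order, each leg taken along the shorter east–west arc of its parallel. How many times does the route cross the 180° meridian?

4

Leg 1: -162.4° → -151.0°, shortest Δλ = 11.4° (east) — does not cross 180°.
Leg 2: -151.0° → +176.9°, shortest Δλ = -32.1° (west) — crosses 180°.
Leg 3: +176.9° → -162.5°, shortest Δλ = 20.6° (east) — crosses 180°.
Leg 4: -162.5° → +77.3°, shortest Δλ = -120.2° (west) — crosses 180°.
Leg 5: +77.3° → -173.0°, shortest Δλ = 109.7° (east) — crosses 180°.
Total crossings: 4.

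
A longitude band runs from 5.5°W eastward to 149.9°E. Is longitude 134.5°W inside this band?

No

Band width going east from -5.5° to +149.9°: ((149.9 − -5.5) mod 360) = 155.4°.
Offset of -134.5° east of the west edge: ((-134.5 − -5.5) mod 360) = 231.0°.
231.0° > 155.4° ⇒ outside.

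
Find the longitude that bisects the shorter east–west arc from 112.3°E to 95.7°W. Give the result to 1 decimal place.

171.7°W

Signed shortest Δλ from +112.3° to -95.7° is +152.0°.
Midpoint longitude = +112.3° + (+152.0°)/2 = +112.3° + 76.0° = +188.3°.
Normalise into (−180°, 180°]: -171.7°.
(The naïve average (+112.3 + -95.7)/2 = 8.3° is on the wrong side of the globe.)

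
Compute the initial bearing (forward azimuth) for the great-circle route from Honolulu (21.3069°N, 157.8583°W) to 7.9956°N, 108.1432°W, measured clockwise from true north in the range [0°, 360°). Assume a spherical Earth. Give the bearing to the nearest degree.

98°

Δλ = -108.1432 − -157.8583 = 49.7151°.
θ = atan2( sin Δλ · cos φ₂ , cos φ₁ · sin φ₂ − sin φ₁ · cos φ₂ · cos Δλ )
  = atan2(0.75542, -0.10307) = 97.770° → normalised to [0°, 360°): 97.770°.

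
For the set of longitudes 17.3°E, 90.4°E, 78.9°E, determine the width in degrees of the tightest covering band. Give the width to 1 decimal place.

73.1°

Sort the longitudes: +17.3°, +78.9°, +90.4°.
Eastward gaps between consecutive values (wrapping around): 61.6°, 11.5°, 286.9°.
Largest gap = 286.9° ⇒ minimal covering band is its complement: 360° − 286.9° = 73.1°.
Band runs from +17.3° eastward to +90.4°.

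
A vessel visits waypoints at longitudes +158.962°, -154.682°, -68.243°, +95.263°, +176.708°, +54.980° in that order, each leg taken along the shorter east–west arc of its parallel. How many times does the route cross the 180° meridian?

1

Leg 1: +158.962° → -154.682°, shortest Δλ = 46.356° (east) — crosses 180°.
Leg 2: -154.682° → -68.243°, shortest Δλ = 86.439° (east) — does not cross 180°.
Leg 3: -68.243° → +95.263°, shortest Δλ = 163.506° (east) — does not cross 180°.
Leg 4: +95.263° → +176.708°, shortest Δλ = 81.445° (east) — does not cross 180°.
Leg 5: +176.708° → +54.980°, shortest Δλ = -121.728° (west) — does not cross 180°.
Total crossings: 1.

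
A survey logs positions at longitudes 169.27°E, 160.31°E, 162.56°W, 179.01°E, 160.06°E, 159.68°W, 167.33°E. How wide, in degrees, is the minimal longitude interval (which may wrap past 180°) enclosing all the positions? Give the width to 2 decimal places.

40.26°

Sort the longitudes: -162.56°, -159.68°, +160.06°, +160.31°, +167.33°, +169.27°, +179.01°.
Eastward gaps between consecutive values (wrapping around): 2.88°, 319.74°, 0.25°, 7.02°, 1.94°, 9.74°, 18.43°.
Largest gap = 319.74° ⇒ minimal covering band is its complement: 360° − 319.74° = 40.26°.
Band runs from +160.06° eastward to -159.68°, crossing the antimeridian.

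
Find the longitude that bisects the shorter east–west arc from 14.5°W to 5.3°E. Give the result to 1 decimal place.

4.6°W

Signed shortest Δλ from -14.5° to +5.3° is +19.8°.
Midpoint longitude = -14.5° + (+19.8°)/2 = -14.5° + 9.9° = -4.6°.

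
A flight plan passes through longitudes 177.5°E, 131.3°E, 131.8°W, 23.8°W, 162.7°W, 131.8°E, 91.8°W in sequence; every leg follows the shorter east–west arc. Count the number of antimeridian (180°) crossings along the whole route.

Leg 1: +177.5° → +131.3°, shortest Δλ = -46.2° (west) — does not cross 180°.
Leg 2: +131.3° → -131.8°, shortest Δλ = 96.9° (east) — crosses 180°.
Leg 3: -131.8° → -23.8°, shortest Δλ = 108.0° (east) — does not cross 180°.
Leg 4: -23.8° → -162.7°, shortest Δλ = -138.9° (west) — does not cross 180°.
Leg 5: -162.7° → +131.8°, shortest Δλ = -65.5° (west) — crosses 180°.
Leg 6: +131.8° → -91.8°, shortest Δλ = 136.4° (east) — crosses 180°.
Total crossings: 3.

3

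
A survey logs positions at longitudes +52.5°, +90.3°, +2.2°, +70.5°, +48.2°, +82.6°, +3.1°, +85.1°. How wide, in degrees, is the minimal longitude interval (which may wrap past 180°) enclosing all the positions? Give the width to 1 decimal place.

Sort the longitudes: +2.2°, +3.1°, +48.2°, +52.5°, +70.5°, +82.6°, +85.1°, +90.3°.
Eastward gaps between consecutive values (wrapping around): 0.9°, 45.1°, 4.3°, 18.0°, 12.1°, 2.5°, 5.2°, 271.9°.
Largest gap = 271.9° ⇒ minimal covering band is its complement: 360° − 271.9° = 88.1°.
Band runs from +2.2° eastward to +90.3°.

88.1°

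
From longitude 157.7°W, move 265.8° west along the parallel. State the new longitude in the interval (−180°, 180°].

Start at -157.7°; shift −265.8° → -423.5°.
-423.5° lies outside (−180°, 180°]; add 360° → -63.5°.

63.5°W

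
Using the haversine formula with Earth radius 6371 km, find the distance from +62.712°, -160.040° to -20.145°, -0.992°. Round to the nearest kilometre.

15020 km

Δλ = -0.992 − -160.040 = 159.048°.
Δφ = -20.145 − 62.712 = -82.857°.
a = sin²(Δφ/2) + cos φ₁ · cos φ₂ · sin²(Δλ/2) = 0.854014.
c = 2·atan2(√a, √(1−a)) = 2.35750 rad → d = 6371·c ≈ 15019.62 km.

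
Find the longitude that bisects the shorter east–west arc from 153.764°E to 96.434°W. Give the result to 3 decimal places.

151.335°W

Signed shortest Δλ from +153.764° to -96.434° is +109.802°.
Midpoint longitude = +153.764° + (+109.802°)/2 = +153.764° + 54.901° = +208.665°.
Normalise into (−180°, 180°]: -151.335°.
(The naïve average (+153.764 + -96.434)/2 = 28.665° is on the wrong side of the globe.)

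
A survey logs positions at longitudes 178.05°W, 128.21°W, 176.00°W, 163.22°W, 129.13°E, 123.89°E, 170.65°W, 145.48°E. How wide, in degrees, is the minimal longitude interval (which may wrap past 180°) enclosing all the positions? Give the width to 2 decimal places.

Sort the longitudes: -178.05°, -176.00°, -170.65°, -163.22°, -128.21°, +123.89°, +129.13°, +145.48°.
Eastward gaps between consecutive values (wrapping around): 2.05°, 5.35°, 7.43°, 35.01°, 252.10°, 5.24°, 16.35°, 36.47°.
Largest gap = 252.10° ⇒ minimal covering band is its complement: 360° − 252.10° = 107.90°.
Band runs from +123.89° eastward to -128.21°, crossing the antimeridian.

107.90°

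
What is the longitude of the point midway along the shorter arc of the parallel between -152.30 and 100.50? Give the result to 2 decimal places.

+154.10°

Signed shortest Δλ from -152.30° to +100.50° is -107.20°.
Midpoint longitude = -152.30° + (-107.20°)/2 = -152.30° − 53.60° = -205.90°.
Normalise into (−180°, 180°]: +154.10°.
(The naïve average (-152.30 + +100.50)/2 = -25.9° is on the wrong side of the globe.)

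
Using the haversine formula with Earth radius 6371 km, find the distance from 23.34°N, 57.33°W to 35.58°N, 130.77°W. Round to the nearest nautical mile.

Δλ = -130.77 − -57.33 = -73.44°.
Δφ = 35.58 − 23.34 = 12.24°.
a = sin²(Δφ/2) + cos φ₁ · cos φ₂ · sin²(Δλ/2) = 0.278322.
c = 2·atan2(√a, √(1−a)) = 1.11146 rad → d = 6371·c ≈ 7081.10 km ≈ 3823.49 nmi.

3823 nmi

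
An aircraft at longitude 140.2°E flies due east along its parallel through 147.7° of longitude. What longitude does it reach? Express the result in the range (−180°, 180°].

Start at +140.2°; shift +147.7° → +287.9°.
+287.9° lies outside (−180°, 180°]; subtract 360° → -72.1°.

72.1°W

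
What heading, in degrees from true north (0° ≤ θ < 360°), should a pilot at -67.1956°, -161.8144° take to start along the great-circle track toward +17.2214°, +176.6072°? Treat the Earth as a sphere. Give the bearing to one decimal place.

339.4°

Δλ = 176.6072 − -161.8144 = 338.4216°; wrapped into (−180°, 180°]: -21.5784°.
θ = atan2( sin Δλ · cos φ₂ , cos φ₁ · sin φ₂ − sin φ₁ · cos φ₂ · cos Δλ )
  = atan2(-0.35129, 0.93355) = -20.621° → normalised to [0°, 360°): 339.379°.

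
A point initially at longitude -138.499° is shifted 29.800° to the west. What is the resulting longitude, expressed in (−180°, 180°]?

-168.299°

Start at -138.499°; shift −29.800° → -168.299°.
-168.299° already lies in (−180°, 180°].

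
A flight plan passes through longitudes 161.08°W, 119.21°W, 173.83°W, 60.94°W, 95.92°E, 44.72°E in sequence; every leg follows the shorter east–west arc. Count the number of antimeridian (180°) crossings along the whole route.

Leg 1: -161.08° → -119.21°, shortest Δλ = 41.87° (east) — does not cross 180°.
Leg 2: -119.21° → -173.83°, shortest Δλ = -54.62° (west) — does not cross 180°.
Leg 3: -173.83° → -60.94°, shortest Δλ = 112.89° (east) — does not cross 180°.
Leg 4: -60.94° → +95.92°, shortest Δλ = 156.86° (east) — does not cross 180°.
Leg 5: +95.92° → +44.72°, shortest Δλ = -51.2° (west) — does not cross 180°.
Total crossings: 0.

0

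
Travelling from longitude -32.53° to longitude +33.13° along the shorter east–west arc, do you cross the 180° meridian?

Signed shortest Δλ = ((33.13 − -32.53 + 180) mod 360) − 180 = 65.66°.
Going east by 65.66° from -32.53° reaches +33.13° without touching 180°.

No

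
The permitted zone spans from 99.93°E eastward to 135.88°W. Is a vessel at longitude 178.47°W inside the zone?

Yes

Band width going east from +99.93° to -135.88°: ((-135.88 − 99.93) mod 360) = 124.19°.
Offset of -178.47° east of the west edge: ((-178.47 − 99.93) mod 360) = 81.60°.
81.60° ≤ 124.19° ⇒ inside.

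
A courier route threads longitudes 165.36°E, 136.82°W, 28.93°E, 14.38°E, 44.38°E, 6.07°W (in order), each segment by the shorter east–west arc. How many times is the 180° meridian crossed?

1

Leg 1: +165.36° → -136.82°, shortest Δλ = 57.82° (east) — crosses 180°.
Leg 2: -136.82° → +28.93°, shortest Δλ = 165.75° (east) — does not cross 180°.
Leg 3: +28.93° → +14.38°, shortest Δλ = -14.55° (west) — does not cross 180°.
Leg 4: +14.38° → +44.38°, shortest Δλ = 30.0° (east) — does not cross 180°.
Leg 5: +44.38° → -6.07°, shortest Δλ = -50.45° (west) — does not cross 180°.
Total crossings: 1.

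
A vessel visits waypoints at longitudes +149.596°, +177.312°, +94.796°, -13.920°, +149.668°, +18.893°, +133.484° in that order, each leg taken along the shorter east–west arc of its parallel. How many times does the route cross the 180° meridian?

Leg 1: +149.596° → +177.312°, shortest Δλ = 27.716° (east) — does not cross 180°.
Leg 2: +177.312° → +94.796°, shortest Δλ = -82.516° (west) — does not cross 180°.
Leg 3: +94.796° → -13.920°, shortest Δλ = -108.716° (west) — does not cross 180°.
Leg 4: -13.920° → +149.668°, shortest Δλ = 163.588° (east) — does not cross 180°.
Leg 5: +149.668° → +18.893°, shortest Δλ = -130.775° (west) — does not cross 180°.
Leg 6: +18.893° → +133.484°, shortest Δλ = 114.591° (east) — does not cross 180°.
Total crossings: 0.

0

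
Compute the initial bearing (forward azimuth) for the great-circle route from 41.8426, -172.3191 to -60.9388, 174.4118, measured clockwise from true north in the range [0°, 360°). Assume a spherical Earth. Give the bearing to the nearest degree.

Δλ = 174.4118 − -172.3191 = 346.7309°; wrapped into (−180°, 180°]: -13.2691°.
θ = atan2( sin Δλ · cos φ₂ , cos φ₁ · sin φ₂ − sin φ₁ · cos φ₂ · cos Δλ )
  = atan2(-0.11149, -0.96657) = -173.420° → normalised to [0°, 360°): 186.580°.

187°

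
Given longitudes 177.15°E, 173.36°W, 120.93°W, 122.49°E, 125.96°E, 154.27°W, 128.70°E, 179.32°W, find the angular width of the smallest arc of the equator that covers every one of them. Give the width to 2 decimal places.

116.58°

Sort the longitudes: -179.32°, -173.36°, -154.27°, -120.93°, +122.49°, +125.96°, +128.70°, +177.15°.
Eastward gaps between consecutive values (wrapping around): 5.96°, 19.09°, 33.34°, 243.42°, 3.47°, 2.74°, 48.45°, 3.53°.
Largest gap = 243.42° ⇒ minimal covering band is its complement: 360° − 243.42° = 116.58°.
Band runs from +122.49° eastward to -120.93°, crossing the antimeridian.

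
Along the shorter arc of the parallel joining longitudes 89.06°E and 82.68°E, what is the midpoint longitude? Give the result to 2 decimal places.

Signed shortest Δλ from +89.06° to +82.68° is -6.38°.
Midpoint longitude = +89.06° + (-6.38°)/2 = +89.06° − 3.19° = +85.87°.

85.87°E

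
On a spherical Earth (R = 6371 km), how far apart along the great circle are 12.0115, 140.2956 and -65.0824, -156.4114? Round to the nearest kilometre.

10030 km

Δλ = -156.4114 − 140.2956 = -296.7070°; wrapped into (−180°, 180°]: 63.2930°.
Δφ = -65.0824 − 12.0115 = -77.0939°.
a = sin²(Δφ/2) + cos φ₁ · cos φ₂ · sin²(Δλ/2) = 0.501766.
c = 2·atan2(√a, √(1−a)) = 1.57433 rad → d = 6371·c ≈ 10030.04 km.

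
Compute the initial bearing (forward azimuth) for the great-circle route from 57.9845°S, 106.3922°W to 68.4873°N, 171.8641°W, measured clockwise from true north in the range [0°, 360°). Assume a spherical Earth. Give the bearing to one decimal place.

Δλ = -171.8641 − -106.3922 = -65.4719°.
θ = atan2( sin Δλ · cos φ₂ , cos φ₁ · sin φ₂ − sin φ₁ · cos φ₂ · cos Δλ )
  = atan2(-0.33361, 0.62230) = -28.196° → normalised to [0°, 360°): 331.804°.

331.8°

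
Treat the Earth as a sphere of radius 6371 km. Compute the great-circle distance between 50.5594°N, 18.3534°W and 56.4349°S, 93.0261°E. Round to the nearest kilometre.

15622 km

Δλ = 93.0261 − -18.3534 = 111.3795°.
Δφ = -56.4349 − 50.5594 = -106.9943°.
a = sin²(Δφ/2) + cos φ₁ · cos φ₂ · sin²(Δλ/2) = 0.885776.
c = 2·atan2(√a, √(1−a)) = 2.45207 rad → d = 6371·c ≈ 15622.16 km.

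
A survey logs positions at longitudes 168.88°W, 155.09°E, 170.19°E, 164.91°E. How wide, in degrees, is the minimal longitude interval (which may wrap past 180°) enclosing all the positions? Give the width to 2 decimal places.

36.03°

Sort the longitudes: -168.88°, +155.09°, +164.91°, +170.19°.
Eastward gaps between consecutive values (wrapping around): 323.97°, 9.82°, 5.28°, 20.93°.
Largest gap = 323.97° ⇒ minimal covering band is its complement: 360° − 323.97° = 36.03°.
Band runs from +155.09° eastward to -168.88°, crossing the antimeridian.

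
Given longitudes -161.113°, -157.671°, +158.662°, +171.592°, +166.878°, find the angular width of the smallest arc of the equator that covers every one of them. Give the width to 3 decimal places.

43.667°

Sort the longitudes: -161.113°, -157.671°, +158.662°, +166.878°, +171.592°.
Eastward gaps between consecutive values (wrapping around): 3.442°, 316.333°, 8.216°, 4.714°, 27.295°.
Largest gap = 316.333° ⇒ minimal covering band is its complement: 360° − 316.333° = 43.667°.
Band runs from +158.662° eastward to -157.671°, crossing the antimeridian.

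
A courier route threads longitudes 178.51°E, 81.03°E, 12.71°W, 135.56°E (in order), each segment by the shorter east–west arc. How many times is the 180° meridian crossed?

Leg 1: +178.51° → +81.03°, shortest Δλ = -97.48° (west) — does not cross 180°.
Leg 2: +81.03° → -12.71°, shortest Δλ = -93.74° (west) — does not cross 180°.
Leg 3: -12.71° → +135.56°, shortest Δλ = 148.27° (east) — does not cross 180°.
Total crossings: 0.

0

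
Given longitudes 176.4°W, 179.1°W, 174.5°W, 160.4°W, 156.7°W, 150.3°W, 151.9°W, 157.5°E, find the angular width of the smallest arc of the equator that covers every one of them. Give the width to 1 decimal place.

52.2°

Sort the longitudes: -179.1°, -176.4°, -174.5°, -160.4°, -156.7°, -151.9°, -150.3°, +157.5°.
Eastward gaps between consecutive values (wrapping around): 2.7°, 1.9°, 14.1°, 3.7°, 4.8°, 1.6°, 307.8°, 23.4°.
Largest gap = 307.8° ⇒ minimal covering band is its complement: 360° − 307.8° = 52.2°.
Band runs from +157.5° eastward to -150.3°, crossing the antimeridian.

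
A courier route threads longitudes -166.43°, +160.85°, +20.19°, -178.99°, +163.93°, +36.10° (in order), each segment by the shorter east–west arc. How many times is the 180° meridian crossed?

3

Leg 1: -166.43° → +160.85°, shortest Δλ = -32.72° (west) — crosses 180°.
Leg 2: +160.85° → +20.19°, shortest Δλ = -140.66° (west) — does not cross 180°.
Leg 3: +20.19° → -178.99°, shortest Δλ = 160.82° (east) — crosses 180°.
Leg 4: -178.99° → +163.93°, shortest Δλ = -17.08° (west) — crosses 180°.
Leg 5: +163.93° → +36.10°, shortest Δλ = -127.83° (west) — does not cross 180°.
Total crossings: 3.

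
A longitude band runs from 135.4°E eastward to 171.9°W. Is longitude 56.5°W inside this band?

No

Band width going east from +135.4° to -171.9°: ((-171.9 − 135.4) mod 360) = 52.7°.
Offset of -56.5° east of the west edge: ((-56.5 − 135.4) mod 360) = 168.1°.
168.1° > 52.7° ⇒ outside.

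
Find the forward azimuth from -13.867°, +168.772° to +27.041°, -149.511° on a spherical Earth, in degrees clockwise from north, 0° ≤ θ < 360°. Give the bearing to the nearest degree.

Δλ = -149.511 − 168.772 = -318.283°; wrapped into (−180°, 180°]: 41.717°.
θ = atan2( sin Δλ · cos φ₂ , cos φ₁ · sin φ₂ − sin φ₁ · cos φ₂ · cos Δλ )
  = atan2(0.59271, 0.60072) = 44.615° → normalised to [0°, 360°): 44.615°.

45°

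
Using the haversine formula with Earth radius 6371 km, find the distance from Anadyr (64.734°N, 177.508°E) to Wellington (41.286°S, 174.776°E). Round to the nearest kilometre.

Δλ = 174.776 − 177.508 = -2.732°.
Δφ = -41.286 − 64.734 = -106.020°.
a = sin²(Δφ/2) + cos φ₁ · cos φ₂ · sin²(Δλ/2) = 0.638169.
c = 2·atan2(√a, √(1−a)) = 1.85078 rad → d = 6371·c ≈ 11791.30 km.

11791 km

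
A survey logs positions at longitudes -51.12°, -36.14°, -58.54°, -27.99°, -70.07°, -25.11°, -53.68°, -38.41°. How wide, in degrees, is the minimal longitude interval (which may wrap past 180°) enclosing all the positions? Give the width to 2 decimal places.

44.96°

Sort the longitudes: -70.07°, -58.54°, -53.68°, -51.12°, -38.41°, -36.14°, -27.99°, -25.11°.
Eastward gaps between consecutive values (wrapping around): 11.53°, 4.86°, 2.56°, 12.71°, 2.27°, 8.15°, 2.88°, 315.04°.
Largest gap = 315.04° ⇒ minimal covering band is its complement: 360° − 315.04° = 44.96°.
Band runs from -70.07° eastward to -25.11°.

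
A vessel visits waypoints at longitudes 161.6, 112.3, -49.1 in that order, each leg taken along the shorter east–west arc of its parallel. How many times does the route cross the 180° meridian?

0

Leg 1: +161.6° → +112.3°, shortest Δλ = -49.3° (west) — does not cross 180°.
Leg 2: +112.3° → -49.1°, shortest Δλ = -161.4° (west) — does not cross 180°.
Total crossings: 0.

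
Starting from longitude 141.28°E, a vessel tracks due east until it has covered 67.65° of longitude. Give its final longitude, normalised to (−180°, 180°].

Start at +141.28°; shift +67.65° → +208.93°.
+208.93° lies outside (−180°, 180°]; subtract 360° → -151.07°.

151.07°W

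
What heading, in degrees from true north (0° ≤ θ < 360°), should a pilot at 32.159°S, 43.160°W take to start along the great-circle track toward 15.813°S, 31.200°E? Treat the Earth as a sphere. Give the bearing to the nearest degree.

Δλ = 31.200 − -43.160 = 74.360°.
θ = atan2( sin Δλ · cos φ₂ , cos φ₁ · sin φ₂ − sin φ₁ · cos φ₂ · cos Δλ )
  = atan2(0.92653, -0.09262) = 95.709° → normalised to [0°, 360°): 95.709°.

96°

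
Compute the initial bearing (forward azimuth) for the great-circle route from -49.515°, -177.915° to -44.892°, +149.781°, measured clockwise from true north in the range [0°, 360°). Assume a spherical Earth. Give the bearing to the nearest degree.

Δλ = 149.781 − -177.915 = 327.696°; wrapped into (−180°, 180°]: -32.304°.
θ = atan2( sin Δλ · cos φ₂ , cos φ₁ · sin φ₂ − sin φ₁ · cos φ₂ · cos Δλ )
  = atan2(-0.37860, -0.00280) = -90.423° → normalised to [0°, 360°): 269.577°.

270°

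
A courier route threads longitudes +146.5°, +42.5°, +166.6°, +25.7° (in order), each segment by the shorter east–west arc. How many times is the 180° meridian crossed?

0

Leg 1: +146.5° → +42.5°, shortest Δλ = -104.0° (west) — does not cross 180°.
Leg 2: +42.5° → +166.6°, shortest Δλ = 124.1° (east) — does not cross 180°.
Leg 3: +166.6° → +25.7°, shortest Δλ = -140.9° (west) — does not cross 180°.
Total crossings: 0.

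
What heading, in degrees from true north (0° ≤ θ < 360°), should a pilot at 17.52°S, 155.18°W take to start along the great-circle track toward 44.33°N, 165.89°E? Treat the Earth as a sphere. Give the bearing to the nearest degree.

332°

Δλ = 165.89 − -155.18 = 321.07°; wrapped into (−180°, 180°]: -38.93°.
θ = atan2( sin Δλ · cos φ₂ , cos φ₁ · sin φ₂ − sin φ₁ · cos φ₂ · cos Δλ )
  = atan2(-0.44949, 0.83389) = -28.326° → normalised to [0°, 360°): 331.674°.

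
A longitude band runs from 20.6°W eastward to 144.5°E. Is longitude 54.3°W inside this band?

Band width going east from -20.6° to +144.5°: ((144.5 − -20.6) mod 360) = 165.1°.
Offset of -54.3° east of the west edge: ((-54.3 − -20.6) mod 360) = 326.3°.
326.3° > 165.1° ⇒ outside.

No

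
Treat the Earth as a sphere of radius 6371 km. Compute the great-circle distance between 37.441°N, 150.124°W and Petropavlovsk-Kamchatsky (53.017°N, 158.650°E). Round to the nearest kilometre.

4259 km

Δλ = 158.650 − -150.124 = 308.774°; wrapped into (−180°, 180°]: -51.226°.
Δφ = 53.017 − 37.441 = 15.576°.
a = sin²(Δφ/2) + cos φ₁ · cos φ₂ · sin²(Δλ/2) = 0.107622.
c = 2·atan2(√a, √(1−a)) = 0.66849 rad → d = 6371·c ≈ 4258.97 km.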